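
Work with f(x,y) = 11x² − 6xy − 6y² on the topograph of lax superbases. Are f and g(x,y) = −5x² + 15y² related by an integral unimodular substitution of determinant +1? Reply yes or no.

D₁ = 300, D₂ = 300
river cycle of f (length 4): (-6, 6, 11), (11, 16, -1), (-1, 16, 11), (11, 6, -6)
river cycle of g (length 2): (-5, 10, 10), (10, 10, -5)
cycles differ ⇒ inequivalent

no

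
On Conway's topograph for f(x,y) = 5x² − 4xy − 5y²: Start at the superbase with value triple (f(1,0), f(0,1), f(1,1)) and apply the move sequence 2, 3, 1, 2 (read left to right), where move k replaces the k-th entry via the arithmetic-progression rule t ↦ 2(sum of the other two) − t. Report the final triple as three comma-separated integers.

start (5,-5,-4) = (f(1,0),f(0,1),f(1,1))
replace slot 2: 2·(5+(-4)) − (-5) = 7 → (5,7,-4)
replace slot 3: 2·(5+7) − (-4) = 28 → (5,7,28)
replace slot 1: 2·(7+28) − 5 = 65 → (65,7,28)
replace slot 2: 2·(65+28) − 7 = 179 → (65,179,28)

65,179,28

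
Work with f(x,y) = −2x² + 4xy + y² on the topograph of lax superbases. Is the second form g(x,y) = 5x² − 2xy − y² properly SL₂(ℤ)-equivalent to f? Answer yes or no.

D₁ = 24, D₂ = 24
river cycle of f (length 2): (1, 4, -2), (-2, 4, 1)
river cycle of g (length 2): (-1, 4, 2), (2, 4, -1)
cycles differ ⇒ inequivalent

no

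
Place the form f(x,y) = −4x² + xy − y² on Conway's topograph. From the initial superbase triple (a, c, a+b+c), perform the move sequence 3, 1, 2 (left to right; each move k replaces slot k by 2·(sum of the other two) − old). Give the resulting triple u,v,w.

start (-4,-1,-4) = (f(1,0),f(0,1),f(1,1))
replace slot 3: 2·((-4)+(-1)) − (-4) = -6 → (-4,-1,-6)
replace slot 1: 2·((-1)+(-6)) − (-4) = -10 → (-10,-1,-6)
replace slot 2: 2·((-10)+(-6)) − (-1) = -31 → (-10,-31,-6)

-10,-31,-6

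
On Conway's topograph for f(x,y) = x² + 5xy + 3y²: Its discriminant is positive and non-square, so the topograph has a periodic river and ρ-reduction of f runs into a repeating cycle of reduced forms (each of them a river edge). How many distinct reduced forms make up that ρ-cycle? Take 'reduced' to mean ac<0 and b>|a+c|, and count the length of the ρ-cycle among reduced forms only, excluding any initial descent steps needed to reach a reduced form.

D = 13, ⌊√D⌋ = 3
descent: ρ → (3,1,-1)
descent: ρ → (-1,3,1)  [lands on river]
river: ρ → (1,3,-1)
ρ-cycle length = 2 (tail of 2 descent steps not counted)

2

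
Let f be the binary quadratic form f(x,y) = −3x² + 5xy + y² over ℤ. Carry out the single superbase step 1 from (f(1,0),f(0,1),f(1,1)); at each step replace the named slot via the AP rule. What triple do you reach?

start (-3,1,3) = (f(1,0),f(0,1),f(1,1))
replace slot 1: 2·(1+3) − (-3) = 11 → (11,1,3)

11,1,3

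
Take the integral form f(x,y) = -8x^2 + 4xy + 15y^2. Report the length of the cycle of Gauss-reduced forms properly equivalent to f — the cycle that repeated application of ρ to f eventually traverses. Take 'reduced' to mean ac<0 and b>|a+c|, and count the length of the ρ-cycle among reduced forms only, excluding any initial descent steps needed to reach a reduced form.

D = 496, ⌊√D⌋ = 22
descent: ρ → (15,-4,-8)
descent: ρ → (-8,20,3)  [lands on river]
river: ρ → (3,22,-1)
river: ρ → (-1,22,3)
river: ρ → (3,20,-8)
river: ρ → (-8,12,11)
river: ρ → (11,10,-9)
river: ρ → (-9,8,12)
river: ρ → (12,16,-5)
river: ρ → (-5,14,15)
river: ρ → (15,16,-4)
river: ρ → (-4,16,15)
river: ρ → (15,14,-5)
river: ρ → (-5,16,12)
river: ρ → (12,8,-9)
river: ρ → (-9,10,11)
river: ρ → (11,12,-8)
ρ-cycle length = 16 (tail of 2 descent steps not counted)

16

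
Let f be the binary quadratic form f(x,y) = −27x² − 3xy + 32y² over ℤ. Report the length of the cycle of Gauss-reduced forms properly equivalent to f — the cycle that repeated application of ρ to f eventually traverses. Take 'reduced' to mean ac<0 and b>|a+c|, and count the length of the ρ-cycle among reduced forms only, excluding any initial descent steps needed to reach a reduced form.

D = 3465, ⌊√D⌋ = 58
descent: ρ → (32,3,-27)
descent: ρ → (-27,51,8)  [lands on river]
river: ρ → (8,45,-45)
river: ρ → (-45,45,8)
river: ρ → (8,51,-27)
river: ρ → (-27,57,2)
river: ρ → (2,55,-55)
river: ρ → (-55,55,2)
river: ρ → (2,57,-27)
ρ-cycle length = 8 (tail of 2 descent steps not counted)

8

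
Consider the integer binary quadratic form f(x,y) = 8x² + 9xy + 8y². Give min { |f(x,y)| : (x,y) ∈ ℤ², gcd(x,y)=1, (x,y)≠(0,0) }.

translate: b→-7 (≡9 mod 16), so (8,9,8)→(8,-7,7)
flip: (8,-7,7)→(7,7,8)
reduced (well bottom): (7,7,8) with a≤c, −a<b≤a
well minimum = a = 7

7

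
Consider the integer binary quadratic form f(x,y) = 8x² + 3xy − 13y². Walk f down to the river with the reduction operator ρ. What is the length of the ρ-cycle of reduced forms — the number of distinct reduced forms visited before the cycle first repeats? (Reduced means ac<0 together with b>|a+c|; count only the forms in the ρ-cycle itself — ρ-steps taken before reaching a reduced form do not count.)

D = 425, ⌊√D⌋ = 20
descent: ρ → (-13,-3,8)
descent: ρ → (8,19,-2)  [lands on river]
river: ρ → (-2,17,17)
river: ρ → (17,17,-2)
river: ρ → (-2,19,8)
river: ρ → (8,13,-8)
river: ρ → (-8,19,2)
river: ρ → (2,17,-17)
river: ρ → (-17,17,2)
river: ρ → (2,19,-8)
river: ρ → (-8,13,8)
ρ-cycle length = 10 (tail of 2 descent steps not counted)

10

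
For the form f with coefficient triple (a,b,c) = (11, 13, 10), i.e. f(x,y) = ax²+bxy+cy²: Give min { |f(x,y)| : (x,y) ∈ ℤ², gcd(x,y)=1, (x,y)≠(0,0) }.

translate: b→-9 (≡13 mod 22), so (11,13,10)→(11,-9,8)
flip: (11,-9,8)→(8,9,11)
translate: b→-7 (≡9 mod 16), so (8,9,11)→(8,-7,10)
reduced (well bottom): (8,-7,10) with a≤c, −a<b≤a
well minimum = a = 8

8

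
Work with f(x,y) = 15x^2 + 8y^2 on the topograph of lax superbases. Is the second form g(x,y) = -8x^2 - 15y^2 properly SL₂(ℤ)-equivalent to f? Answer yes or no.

D₁ = -480, D₂ = -480
f: flip: (15,0,8)→(8,0,15)
f: reduced (well bottom): (8,0,15) with a≤c, −a<b≤a
g is negative-definite; reduce −g:
−g: reduced (well bottom): (8,0,15) with a≤c, −a<b≤a
flip sign back: reduced form of g is (-8,0,-15)
reduced forms (8, 0, 15) vs (-8, 0, -15) ⇒ inequivalent

no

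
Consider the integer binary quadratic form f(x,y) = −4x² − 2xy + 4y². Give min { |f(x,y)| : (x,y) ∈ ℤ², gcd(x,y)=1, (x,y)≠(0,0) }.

descent: ρ → (4,2,-4)  [lands on river]
river: ρ → (-4,6,2)
river: ρ → (2,6,-4)
river: ρ → (-4,2,4)
river: ρ → (4,6,-2)
river: ρ → (-2,6,4)
closes: descent 1, river 6
min |a| on river = 2

2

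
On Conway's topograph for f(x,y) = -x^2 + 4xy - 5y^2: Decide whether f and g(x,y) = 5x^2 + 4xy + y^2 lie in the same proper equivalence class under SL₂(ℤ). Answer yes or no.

D₁ = -4, D₂ = -4
f is negative-definite; reduce −f:
−f: translate: b→0 (≡-4 mod 2), so (1,-4,5)→(1,0,1)
−f: reduced (well bottom): (1,0,1) with a≤c, −a<b≤a
flip sign back: reduced form of f is (-1,0,-1)
g: flip: (5,4,1)→(1,-4,5)
g: translate: b→0 (≡-4 mod 2), so (1,-4,5)→(1,0,1)
g: reduced (well bottom): (1,0,1) with a≤c, −a<b≤a
reduced forms (-1, 0, -1) vs (1, 0, 1) ⇒ inequivalent

no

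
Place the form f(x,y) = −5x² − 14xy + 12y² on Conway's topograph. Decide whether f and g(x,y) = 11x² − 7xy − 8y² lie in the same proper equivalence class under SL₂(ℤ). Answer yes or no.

D₁ = 436, D₂ = 401
discriminants differ ⇒ not SL₂(ℤ)-equivalent

no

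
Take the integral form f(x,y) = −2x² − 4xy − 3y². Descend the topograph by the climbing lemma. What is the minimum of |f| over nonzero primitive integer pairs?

translate: b→0 (≡4 mod 4), so (2,4,3)→(2,0,1)
flip: (2,0,1)→(1,0,2)
reduced (well bottom): (1,0,2) with a≤c, −a<b≤a
well minimum |f| = |-1| = 1 (negative-definite)

1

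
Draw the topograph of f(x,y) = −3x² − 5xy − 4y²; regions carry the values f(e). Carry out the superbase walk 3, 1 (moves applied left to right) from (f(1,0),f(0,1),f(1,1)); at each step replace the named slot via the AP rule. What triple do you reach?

start (-3,-4,-12) = (f(1,0),f(0,1),f(1,1))
replace slot 3: 2·((-3)+(-4)) − (-12) = -2 → (-3,-4,-2)
replace slot 1: 2·((-4)+(-2)) − (-3) = -9 → (-9,-4,-2)

-9,-4,-2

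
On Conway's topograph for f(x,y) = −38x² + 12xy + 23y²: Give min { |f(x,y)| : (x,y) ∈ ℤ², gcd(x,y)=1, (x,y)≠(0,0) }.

descent: ρ → (23,34,-27)  [lands on river]
river: ρ → (-27,20,30)
river: ρ → (30,40,-17)
river: ρ → (-17,28,42)
river: ρ → (42,56,-3)
river: ρ → (-3,58,23)
closes: descent 1, river 6
min |a| on river = 3

3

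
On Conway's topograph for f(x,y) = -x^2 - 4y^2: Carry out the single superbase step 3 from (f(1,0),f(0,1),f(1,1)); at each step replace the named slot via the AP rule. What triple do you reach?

start (-1,-4,-5) = (f(1,0),f(0,1),f(1,1))
replace slot 3: 2·((-1)+(-4)) − (-5) = -5 → (-1,-4,-5)

-1,-4,-5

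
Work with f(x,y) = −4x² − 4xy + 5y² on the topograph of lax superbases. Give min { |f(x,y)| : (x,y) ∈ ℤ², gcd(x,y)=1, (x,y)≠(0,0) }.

descent: ρ → (5,4,-4)  [lands on river]
river: ρ → (-4,4,5)
river: ρ → (5,6,-3)
river: ρ → (-3,6,5)
closes: descent 1, river 4
min |a| on river = 3

3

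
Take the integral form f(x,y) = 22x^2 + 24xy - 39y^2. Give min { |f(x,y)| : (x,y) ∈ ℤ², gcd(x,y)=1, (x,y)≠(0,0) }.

river: ρ → (-39,54,7)
river: ρ → (7,58,-23)
river: ρ → (-23,34,31)
river: ρ → (31,28,-26)
river: ρ → (-26,24,33)
river: ρ → (33,42,-17)
river: ρ → (-17,60,6)
river: ρ → (6,60,-17)
river: ρ → (-17,42,33)
river: ρ → (33,24,-26)
river: ρ → (-26,28,31)
river: ρ → (31,34,-23)
river: ρ → (-23,58,7)
river: ρ → (7,54,-39)
river: ρ → (-39,24,22)
river: ρ → (22,20,-41)
river: ρ → (-41,62,1)
river: ρ → (1,62,-41)
river: ρ → (-41,20,22)
river: ρ → (22,24,-39)
closes: descent 0, river 20
min |a| on river = 1

1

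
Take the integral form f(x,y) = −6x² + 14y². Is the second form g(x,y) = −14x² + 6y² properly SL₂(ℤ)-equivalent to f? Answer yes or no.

D₁ = 336, D₂ = 336
river cycle of f (length 6): (-6, 12, 8), (8, 4, -10), (-10, 16, 2), (2, 16, -10), (-10, 4, 8), (8, 12, -6)
river cycle of g (length 6): (6, 12, -8), (-8, 4, 10), (10, 16, -2), (-2, 16, 10), (10, 4, -8), (-8, 12, 6)
cycles differ ⇒ inequivalent

no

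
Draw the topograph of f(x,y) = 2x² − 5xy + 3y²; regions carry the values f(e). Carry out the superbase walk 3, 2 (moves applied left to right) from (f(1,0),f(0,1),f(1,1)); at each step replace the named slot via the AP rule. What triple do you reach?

start (2,3,0) = (f(1,0),f(0,1),f(1,1))
replace slot 3: 2·(2+3) − 0 = 10 → (2,3,10)
replace slot 2: 2·(2+10) − 3 = 21 → (2,21,10)

2,21,10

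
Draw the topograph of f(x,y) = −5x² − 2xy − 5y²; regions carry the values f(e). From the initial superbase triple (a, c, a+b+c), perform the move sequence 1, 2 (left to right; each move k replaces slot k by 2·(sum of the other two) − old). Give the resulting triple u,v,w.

start (-5,-5,-12) = (f(1,0),f(0,1),f(1,1))
replace slot 1: 2·((-5)+(-12)) − (-5) = -29 → (-29,-5,-12)
replace slot 2: 2·((-29)+(-12)) − (-5) = -77 → (-29,-77,-12)

-29,-77,-12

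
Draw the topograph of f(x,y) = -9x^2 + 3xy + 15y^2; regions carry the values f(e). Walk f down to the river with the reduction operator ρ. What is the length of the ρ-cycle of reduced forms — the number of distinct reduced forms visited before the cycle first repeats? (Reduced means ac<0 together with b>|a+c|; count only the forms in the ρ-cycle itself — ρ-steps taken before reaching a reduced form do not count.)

D = 549, ⌊√D⌋ = 23
descent: ρ → (15,-3,-9)
descent: ρ → (-9,21,3)  [lands on river]
river: ρ → (3,21,-9)
river: ρ → (-9,15,9)
river: ρ → (9,21,-3)
river: ρ → (-3,21,9)
river: ρ → (9,15,-9)
ρ-cycle length = 6 (tail of 2 descent steps not counted)

6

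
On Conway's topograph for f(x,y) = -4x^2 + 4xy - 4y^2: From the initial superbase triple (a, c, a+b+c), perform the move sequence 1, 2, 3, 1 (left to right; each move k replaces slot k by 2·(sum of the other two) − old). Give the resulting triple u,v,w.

start (-4,-4,-4) = (f(1,0),f(0,1),f(1,1))
replace slot 1: 2·((-4)+(-4)) − (-4) = -12 → (-12,-4,-4)
replace slot 2: 2·((-12)+(-4)) − (-4) = -28 → (-12,-28,-4)
replace slot 3: 2·((-12)+(-28)) − (-4) = -76 → (-12,-28,-76)
replace slot 1: 2·((-28)+(-76)) − (-12) = -196 → (-196,-28,-76)

-196,-28,-76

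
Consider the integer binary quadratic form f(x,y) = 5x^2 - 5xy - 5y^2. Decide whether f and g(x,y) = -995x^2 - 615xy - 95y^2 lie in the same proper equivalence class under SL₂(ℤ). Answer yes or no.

D₁ = 125, D₂ = 125
river cycle of f (length 2): (-5, 5, 5), (5, 5, -5)
river cycle of g (length 2): (-5, 5, 5), (5, 5, -5)
cycles coincide ⇒ equivalent

yes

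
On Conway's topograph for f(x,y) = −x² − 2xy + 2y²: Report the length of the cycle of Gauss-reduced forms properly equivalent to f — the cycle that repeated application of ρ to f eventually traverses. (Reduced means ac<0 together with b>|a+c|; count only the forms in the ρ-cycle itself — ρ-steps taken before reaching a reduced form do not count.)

D = 12, ⌊√D⌋ = 3
descent: ρ → (2,2,-1)  [lands on river]
river: ρ → (-1,2,2)
ρ-cycle length = 2 (tail of 1 descent step not counted)

2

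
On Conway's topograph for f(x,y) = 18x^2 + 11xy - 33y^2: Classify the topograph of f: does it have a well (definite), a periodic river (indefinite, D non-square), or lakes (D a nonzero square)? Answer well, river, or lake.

D = b²−4ac = 11² − 4·18·(-33) = 2497
D > 0 non-square ⇒ indefinite ⇒ periodic river

river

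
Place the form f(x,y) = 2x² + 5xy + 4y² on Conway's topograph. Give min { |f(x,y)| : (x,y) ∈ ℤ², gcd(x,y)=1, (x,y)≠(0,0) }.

translate: b→1 (≡5 mod 4), so (2,5,4)→(2,1,1)
flip: (2,1,1)→(1,-1,2)
translate: b→1 (≡-1 mod 2), so (1,-1,2)→(1,1,2)
reduced (well bottom): (1,1,2) with a≤c, −a<b≤a
well minimum = a = 1

1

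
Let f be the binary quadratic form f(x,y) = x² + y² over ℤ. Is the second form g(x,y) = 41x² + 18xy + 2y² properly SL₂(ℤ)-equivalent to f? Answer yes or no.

D₁ = -4, D₂ = -4
f: reduced (well bottom): (1,0,1) with a≤c, −a<b≤a
g: flip: (41,18,2)→(2,-18,41)
g: translate: b→2 (≡-18 mod 4), so (2,-18,41)→(2,2,1)
g: flip: (2,2,1)→(1,-2,2)
g: translate: b→0 (≡-2 mod 2), so (1,-2,2)→(1,0,1)
g: reduced (well bottom): (1,0,1) with a≤c, −a<b≤a
reduced forms (1, 0, 1) vs (1, 0, 1) ⇒ equivalent

yes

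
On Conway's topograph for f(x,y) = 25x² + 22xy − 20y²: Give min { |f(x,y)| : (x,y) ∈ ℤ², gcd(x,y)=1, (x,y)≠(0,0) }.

river: ρ → (-20,18,27)
river: ρ → (27,36,-11)
river: ρ → (-11,30,36)
river: ρ → (36,42,-5)
river: ρ → (-5,48,9)
river: ρ → (9,42,-20)
river: ρ → (-20,38,13)
river: ρ → (13,40,-17)
river: ρ → (-17,28,25)
river: ρ → (25,22,-20)
closes: descent 0, river 10
min |a| on river = 5

5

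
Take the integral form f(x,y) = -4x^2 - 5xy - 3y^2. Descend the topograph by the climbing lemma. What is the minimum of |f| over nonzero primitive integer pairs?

translate: b→-3 (≡5 mod 8), so (4,5,3)→(4,-3,2)
flip: (4,-3,2)→(2,3,4)
translate: b→-1 (≡3 mod 4), so (2,3,4)→(2,-1,3)
reduced (well bottom): (2,-1,3) with a≤c, −a<b≤a
well minimum |f| = |-2| = 2 (negative-definite)

2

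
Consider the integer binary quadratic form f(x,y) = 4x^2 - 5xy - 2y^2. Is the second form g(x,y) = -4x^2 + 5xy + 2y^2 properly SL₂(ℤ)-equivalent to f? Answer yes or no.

D₁ = 57, D₂ = 57
river cycle of f (length 6): (-2, 5, 4), (4, 3, -3), (-3, 3, 4), (4, 5, -2), (-2, 7, 1), (1, 7, -2)
river cycle of g (length 6): (2, 7, -1), (-1, 7, 2), (2, 5, -4), (-4, 3, 3), (3, 3, -4), (-4, 5, 2)
cycles differ ⇒ inequivalent

no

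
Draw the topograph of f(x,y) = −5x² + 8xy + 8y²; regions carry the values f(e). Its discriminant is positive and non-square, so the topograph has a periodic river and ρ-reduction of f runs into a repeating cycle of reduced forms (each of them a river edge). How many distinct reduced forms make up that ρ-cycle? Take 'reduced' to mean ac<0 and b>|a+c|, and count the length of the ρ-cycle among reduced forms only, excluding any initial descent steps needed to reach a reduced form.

D = 224, ⌊√D⌋ = 14
river: ρ → (8,8,-5)
river: ρ → (-5,12,4)
river: ρ → (4,12,-5)
river: ρ → (-5,8,8)
ρ-cycle length = 4 (tail of 0 descent steps not counted)

4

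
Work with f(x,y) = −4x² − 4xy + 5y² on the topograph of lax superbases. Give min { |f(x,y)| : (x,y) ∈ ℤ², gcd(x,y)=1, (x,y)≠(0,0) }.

descent: ρ → (5,4,-4)  [lands on river]
river: ρ → (-4,4,5)
river: ρ → (5,6,-3)
river: ρ → (-3,6,5)
closes: descent 1, river 4
min |a| on river = 3

3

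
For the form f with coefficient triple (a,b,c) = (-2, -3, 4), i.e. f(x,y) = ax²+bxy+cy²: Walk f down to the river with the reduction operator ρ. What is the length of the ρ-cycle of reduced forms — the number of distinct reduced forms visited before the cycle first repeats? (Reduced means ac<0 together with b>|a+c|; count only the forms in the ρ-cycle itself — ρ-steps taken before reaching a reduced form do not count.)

D = 41, ⌊√D⌋ = 6
descent: ρ → (4,3,-2)  [lands on river]
river: ρ → (-2,5,2)
river: ρ → (2,3,-4)
river: ρ → (-4,5,1)
river: ρ → (1,5,-4)
river: ρ → (-4,3,2)
river: ρ → (2,5,-2)
river: ρ → (-2,3,4)
river: ρ → (4,5,-1)
river: ρ → (-1,5,4)
ρ-cycle length = 10 (tail of 1 descent step not counted)

10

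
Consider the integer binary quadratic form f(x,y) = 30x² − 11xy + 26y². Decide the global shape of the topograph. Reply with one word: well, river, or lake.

D = b²−4ac = (-11)² − 4·30·26 = -2999
D < 0 ⇒ definite ⇒ every region one sign ⇒ single well

well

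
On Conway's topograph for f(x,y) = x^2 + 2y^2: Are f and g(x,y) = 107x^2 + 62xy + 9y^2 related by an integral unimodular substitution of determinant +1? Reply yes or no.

D₁ = -8, D₂ = -8
f: reduced (well bottom): (1,0,2) with a≤c, −a<b≤a
g: flip: (107,62,9)→(9,-62,107)
g: translate: b→-8 (≡-62 mod 18), so (9,-62,107)→(9,-8,2)
g: flip: (9,-8,2)→(2,8,9)
g: translate: b→0 (≡8 mod 4), so (2,8,9)→(2,0,1)
g: flip: (2,0,1)→(1,0,2)
g: reduced (well bottom): (1,0,2) with a≤c, −a<b≤a
reduced forms (1, 0, 2) vs (1, 0, 2) ⇒ equivalent

yes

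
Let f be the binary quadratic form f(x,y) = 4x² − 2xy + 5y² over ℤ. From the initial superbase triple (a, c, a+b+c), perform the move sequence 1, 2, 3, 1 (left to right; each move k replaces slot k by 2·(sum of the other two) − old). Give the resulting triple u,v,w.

start (4,5,7) = (f(1,0),f(0,1),f(1,1))
replace slot 1: 2·(5+7) − 4 = 20 → (20,5,7)
replace slot 2: 2·(20+7) − 5 = 49 → (20,49,7)
replace slot 3: 2·(20+49) − 7 = 131 → (20,49,131)
replace slot 1: 2·(49+131) − 20 = 340 → (340,49,131)

340,49,131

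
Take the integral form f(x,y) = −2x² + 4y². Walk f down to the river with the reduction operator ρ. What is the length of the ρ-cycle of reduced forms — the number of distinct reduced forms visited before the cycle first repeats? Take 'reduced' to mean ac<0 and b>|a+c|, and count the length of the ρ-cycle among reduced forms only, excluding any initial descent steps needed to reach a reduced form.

D = 32, ⌊√D⌋ = 5
descent: ρ → (4,0,-2)
descent: ρ → (-2,4,2)  [lands on river]
river: ρ → (2,4,-2)
ρ-cycle length = 2 (tail of 2 descent steps not counted)

2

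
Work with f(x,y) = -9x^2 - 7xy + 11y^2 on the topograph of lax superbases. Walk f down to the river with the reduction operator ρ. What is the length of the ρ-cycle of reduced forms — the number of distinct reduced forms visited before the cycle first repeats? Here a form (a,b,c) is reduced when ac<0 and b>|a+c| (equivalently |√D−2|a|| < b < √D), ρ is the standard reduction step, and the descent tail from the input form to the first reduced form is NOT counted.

D = 445, ⌊√D⌋ = 21
descent: ρ → (11,7,-9)  [lands on river]
river: ρ → (-9,11,9)
river: ρ → (9,7,-11)
river: ρ → (-11,15,5)
river: ρ → (5,15,-11)
river: ρ → (-11,7,9)
river: ρ → (9,11,-9)
river: ρ → (-9,7,11)
river: ρ → (11,15,-5)
river: ρ → (-5,15,11)
ρ-cycle length = 10 (tail of 1 descent step not counted)

10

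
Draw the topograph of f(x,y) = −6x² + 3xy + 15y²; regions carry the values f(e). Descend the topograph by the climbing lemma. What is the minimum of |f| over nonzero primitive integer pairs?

descent: ρ → (15,-3,-6)
descent: ρ → (-6,15,6)  [lands on river]
river: ρ → (6,9,-12)
river: ρ → (-12,15,3)
river: ρ → (3,15,-12)
river: ρ → (-12,9,6)
river: ρ → (6,15,-6)
river: ρ → (-6,9,12)
river: ρ → (12,15,-3)
river: ρ → (-3,15,12)
river: ρ → (12,9,-6)
closes: descent 2, river 10
min |a| on river = 3

3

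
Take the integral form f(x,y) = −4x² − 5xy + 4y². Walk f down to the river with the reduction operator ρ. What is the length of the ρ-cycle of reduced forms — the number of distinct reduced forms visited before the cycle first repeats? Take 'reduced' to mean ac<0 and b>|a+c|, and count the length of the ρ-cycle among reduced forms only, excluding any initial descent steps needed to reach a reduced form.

D = 89, ⌊√D⌋ = 9
descent: ρ → (4,5,-4)  [lands on river]
river: ρ → (-4,3,5)
river: ρ → (5,7,-2)
river: ρ → (-2,9,1)
river: ρ → (1,9,-2)
river: ρ → (-2,7,5)
river: ρ → (5,3,-4)
river: ρ → (-4,5,4)
river: ρ → (4,3,-5)
river: ρ → (-5,7,2)
river: ρ → (2,9,-1)
river: ρ → (-1,9,2)
river: ρ → (2,7,-5)
river: ρ → (-5,3,4)
ρ-cycle length = 14 (tail of 1 descent step not counted)

14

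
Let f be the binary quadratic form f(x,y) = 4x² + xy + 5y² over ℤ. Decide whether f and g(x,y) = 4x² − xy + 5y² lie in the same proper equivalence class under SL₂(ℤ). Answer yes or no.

D₁ = -79, D₂ = -79
f: reduced (well bottom): (4,1,5) with a≤c, −a<b≤a
g: reduced (well bottom): (4,-1,5) with a≤c, −a<b≤a
reduced forms (4, 1, 5) vs (4, -1, 5) ⇒ inequivalent

no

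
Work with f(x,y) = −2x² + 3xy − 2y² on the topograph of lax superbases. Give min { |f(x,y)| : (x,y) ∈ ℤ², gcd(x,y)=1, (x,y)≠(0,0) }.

translate: b→1 (≡-3 mod 4), so (2,-3,2)→(2,1,1)
flip: (2,1,1)→(1,-1,2)
translate: b→1 (≡-1 mod 2), so (1,-1,2)→(1,1,2)
reduced (well bottom): (1,1,2) with a≤c, −a<b≤a
well minimum |f| = |-1| = 1 (negative-definite)

1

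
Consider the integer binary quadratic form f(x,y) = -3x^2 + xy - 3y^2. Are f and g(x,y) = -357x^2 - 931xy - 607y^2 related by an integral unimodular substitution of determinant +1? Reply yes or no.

D₁ = -35, D₂ = -35
f is negative-definite; reduce −f:
−f: flip: (3,-1,3)→(3,1,3)
−f: reduced (well bottom): (3,1,3) with a≤c, −a<b≤a
flip sign back: reduced form of f is (-3,-1,-3)
g is negative-definite; reduce −g:
−g: translate: b→217 (≡931 mod 714), so (357,931,607)→(357,217,33)
−g: flip: (357,217,33)→(33,-217,357)
−g: translate: b→-19 (≡-217 mod 66), so (33,-217,357)→(33,-19,3)
−g: flip: (33,-19,3)→(3,19,33)
−g: translate: b→1 (≡19 mod 6), so (3,19,33)→(3,1,3)
−g: reduced (well bottom): (3,1,3) with a≤c, −a<b≤a
flip sign back: reduced form of g is (-3,-1,-3)
reduced forms (-3, -1, -3) vs (-3, -1, -3) ⇒ equivalent

yes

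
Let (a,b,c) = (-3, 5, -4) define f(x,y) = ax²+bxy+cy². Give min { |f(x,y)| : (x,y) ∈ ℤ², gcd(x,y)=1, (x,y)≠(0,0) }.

translate: b→1 (≡-5 mod 6), so (3,-5,4)→(3,1,2)
flip: (3,1,2)→(2,-1,3)
reduced (well bottom): (2,-1,3) with a≤c, −a<b≤a
well minimum |f| = |-2| = 2 (negative-definite)

2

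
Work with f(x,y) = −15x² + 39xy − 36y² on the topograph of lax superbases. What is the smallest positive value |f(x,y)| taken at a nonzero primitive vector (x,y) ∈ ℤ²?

translate: b→-9 (≡-39 mod 30), so (15,-39,36)→(15,-9,12)
flip: (15,-9,12)→(12,9,15)
reduced (well bottom): (12,9,15) with a≤c, −a<b≤a
well minimum |f| = |-12| = 12 (negative-definite)

12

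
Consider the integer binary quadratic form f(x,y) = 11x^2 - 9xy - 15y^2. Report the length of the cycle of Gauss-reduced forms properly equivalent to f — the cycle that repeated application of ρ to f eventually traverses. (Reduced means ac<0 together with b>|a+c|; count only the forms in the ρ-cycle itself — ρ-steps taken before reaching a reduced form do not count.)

D = 741, ⌊√D⌋ = 27
descent: ρ → (-15,9,11)  [lands on river]
river: ρ → (11,13,-13)
river: ρ → (-13,13,11)
river: ρ → (11,9,-15)
river: ρ → (-15,21,5)
river: ρ → (5,19,-19)
river: ρ → (-19,19,5)
river: ρ → (5,21,-15)
ρ-cycle length = 8 (tail of 1 descent step not counted)

8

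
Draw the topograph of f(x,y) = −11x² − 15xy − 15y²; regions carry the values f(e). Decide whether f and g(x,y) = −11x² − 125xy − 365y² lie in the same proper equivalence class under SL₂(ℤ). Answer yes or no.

D₁ = -435, D₂ = -435
f is negative-definite; reduce −f:
−f: translate: b→-7 (≡15 mod 22), so (11,15,15)→(11,-7,11)
−f: flip: (11,-7,11)→(11,7,11)
−f: reduced (well bottom): (11,7,11) with a≤c, −a<b≤a
flip sign back: reduced form of f is (-11,-7,-11)
g is negative-definite; reduce −g:
−g: translate: b→-7 (≡125 mod 22), so (11,125,365)→(11,-7,11)
−g: flip: (11,-7,11)→(11,7,11)
−g: reduced (well bottom): (11,7,11) with a≤c, −a<b≤a
flip sign back: reduced form of g is (-11,-7,-11)
reduced forms (-11, -7, -11) vs (-11, -7, -11) ⇒ equivalent

yes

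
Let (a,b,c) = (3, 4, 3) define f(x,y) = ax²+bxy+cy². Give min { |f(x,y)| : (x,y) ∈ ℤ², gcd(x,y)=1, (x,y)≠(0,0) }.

translate: b→-2 (≡4 mod 6), so (3,4,3)→(3,-2,2)
flip: (3,-2,2)→(2,2,3)
reduced (well bottom): (2,2,3) with a≤c, −a<b≤a
well minimum = a = 2

2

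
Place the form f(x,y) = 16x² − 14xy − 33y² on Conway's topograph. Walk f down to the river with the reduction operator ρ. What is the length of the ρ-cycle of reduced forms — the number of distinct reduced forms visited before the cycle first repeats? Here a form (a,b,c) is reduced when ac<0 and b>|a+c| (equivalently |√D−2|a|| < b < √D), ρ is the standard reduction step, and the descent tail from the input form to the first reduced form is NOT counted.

D = 2308, ⌊√D⌋ = 48
descent: ρ → (-33,14,16)
descent: ρ → (16,18,-31)  [lands on river]
river: ρ → (-31,44,3)
river: ρ → (3,46,-16)
river: ρ → (-16,18,31)
river: ρ → (31,44,-3)
river: ρ → (-3,46,16)
ρ-cycle length = 6 (tail of 2 descent steps not counted)

6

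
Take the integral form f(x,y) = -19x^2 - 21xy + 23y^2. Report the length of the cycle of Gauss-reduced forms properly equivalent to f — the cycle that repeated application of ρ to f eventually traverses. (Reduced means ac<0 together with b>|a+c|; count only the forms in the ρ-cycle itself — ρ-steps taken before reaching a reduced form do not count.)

D = 2189, ⌊√D⌋ = 46
descent: ρ → (23,21,-19)  [lands on river]
river: ρ → (-19,17,25)
river: ρ → (25,33,-11)
river: ρ → (-11,33,25)
river: ρ → (25,17,-19)
river: ρ → (-19,21,23)
river: ρ → (23,25,-17)
river: ρ → (-17,43,5)
river: ρ → (5,37,-41)
river: ρ → (-41,45,1)
river: ρ → (1,45,-41)
river: ρ → (-41,37,5)
river: ρ → (5,43,-17)
river: ρ → (-17,25,23)
ρ-cycle length = 14 (tail of 1 descent step not counted)

14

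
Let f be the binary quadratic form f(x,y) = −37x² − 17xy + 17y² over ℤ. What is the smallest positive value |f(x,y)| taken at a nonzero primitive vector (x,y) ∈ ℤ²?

descent: ρ → (17,51,-3)  [lands on river]
river: ρ → (-3,51,17)
closes: descent 1, river 2
min |a| on river = 3

3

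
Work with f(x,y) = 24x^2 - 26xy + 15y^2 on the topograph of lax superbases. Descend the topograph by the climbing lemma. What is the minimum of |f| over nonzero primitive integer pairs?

translate: b→22 (≡-26 mod 48), so (24,-26,15)→(24,22,13)
flip: (24,22,13)→(13,-22,24)
translate: b→4 (≡-22 mod 26), so (13,-22,24)→(13,4,15)
reduced (well bottom): (13,4,15) with a≤c, −a<b≤a
well minimum = a = 13

13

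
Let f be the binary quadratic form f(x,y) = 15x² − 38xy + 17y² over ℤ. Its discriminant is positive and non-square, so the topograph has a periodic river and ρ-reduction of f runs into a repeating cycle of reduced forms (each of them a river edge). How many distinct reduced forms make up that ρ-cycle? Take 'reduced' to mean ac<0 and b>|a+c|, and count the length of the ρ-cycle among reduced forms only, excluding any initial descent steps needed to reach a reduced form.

D = 424, ⌊√D⌋ = 20
descent: ρ → (17,4,-6)
descent: ρ → (-6,20,1)  [lands on river]
river: ρ → (1,20,-6)
river: ρ → (-6,16,7)
river: ρ → (7,12,-10)
river: ρ → (-10,8,9)
river: ρ → (9,10,-9)
river: ρ → (-9,8,10)
river: ρ → (10,12,-7)
river: ρ → (-7,16,6)
river: ρ → (6,20,-1)
river: ρ → (-1,20,6)
river: ρ → (6,16,-7)
river: ρ → (-7,12,10)
river: ρ → (10,8,-9)
river: ρ → (-9,10,9)
river: ρ → (9,8,-10)
river: ρ → (-10,12,7)
river: ρ → (7,16,-6)
ρ-cycle length = 18 (tail of 2 descent steps not counted)

18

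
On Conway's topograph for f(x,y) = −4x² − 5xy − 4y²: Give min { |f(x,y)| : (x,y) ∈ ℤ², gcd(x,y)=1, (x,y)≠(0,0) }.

translate: b→-3 (≡5 mod 8), so (4,5,4)→(4,-3,3)
flip: (4,-3,3)→(3,3,4)
reduced (well bottom): (3,3,4) with a≤c, −a<b≤a
well minimum |f| = |-3| = 3 (negative-definite)

3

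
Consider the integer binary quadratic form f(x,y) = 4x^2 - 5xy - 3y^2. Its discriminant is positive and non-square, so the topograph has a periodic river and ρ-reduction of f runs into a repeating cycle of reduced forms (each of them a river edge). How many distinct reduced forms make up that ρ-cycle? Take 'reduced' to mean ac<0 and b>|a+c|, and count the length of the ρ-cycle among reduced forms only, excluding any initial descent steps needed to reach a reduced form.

D = 73, ⌊√D⌋ = 8
descent: ρ → (-3,5,4)  [lands on river]
river: ρ → (4,3,-4)
river: ρ → (-4,5,3)
river: ρ → (3,7,-2)
river: ρ → (-2,5,6)
river: ρ → (6,7,-1)
river: ρ → (-1,7,6)
river: ρ → (6,5,-2)
river: ρ → (-2,7,3)
river: ρ → (3,5,-4)
river: ρ → (-4,3,4)
river: ρ → (4,5,-3)
river: ρ → (-3,7,2)
river: ρ → (2,5,-6)
river: ρ → (-6,7,1)
river: ρ → (1,7,-6)
river: ρ → (-6,5,2)
river: ρ → (2,7,-3)
ρ-cycle length = 18 (tail of 1 descent step not counted)

18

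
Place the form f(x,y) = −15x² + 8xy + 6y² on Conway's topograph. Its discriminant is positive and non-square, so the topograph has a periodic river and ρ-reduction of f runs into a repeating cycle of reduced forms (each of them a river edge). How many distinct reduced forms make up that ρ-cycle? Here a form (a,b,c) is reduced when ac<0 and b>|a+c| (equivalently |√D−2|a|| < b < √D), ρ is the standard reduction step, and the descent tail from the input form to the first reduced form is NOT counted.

D = 424, ⌊√D⌋ = 20
descent: ρ → (6,16,-7)  [lands on river]
river: ρ → (-7,12,10)
river: ρ → (10,8,-9)
river: ρ → (-9,10,9)
river: ρ → (9,8,-10)
river: ρ → (-10,12,7)
river: ρ → (7,16,-6)
river: ρ → (-6,20,1)
river: ρ → (1,20,-6)
river: ρ → (-6,16,7)
river: ρ → (7,12,-10)
river: ρ → (-10,8,9)
river: ρ → (9,10,-9)
river: ρ → (-9,8,10)
river: ρ → (10,12,-7)
river: ρ → (-7,16,6)
river: ρ → (6,20,-1)
river: ρ → (-1,20,6)
ρ-cycle length = 18 (tail of 1 descent step not counted)

18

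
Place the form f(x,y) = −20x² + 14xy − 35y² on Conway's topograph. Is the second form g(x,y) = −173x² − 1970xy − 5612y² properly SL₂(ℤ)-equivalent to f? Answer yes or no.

D₁ = -2604, D₂ = -2604
f is negative-definite; reduce −f:
−f: reduced (well bottom): (20,-14,35) with a≤c, −a<b≤a
flip sign back: reduced form of f is (-20,14,-35)
g is negative-definite; reduce −g:
−g: translate: b→-106 (≡1970 mod 346), so (173,1970,5612)→(173,-106,20)
−g: flip: (173,-106,20)→(20,106,173)
−g: translate: b→-14 (≡106 mod 40), so (20,106,173)→(20,-14,35)
−g: reduced (well bottom): (20,-14,35) with a≤c, −a<b≤a
flip sign back: reduced form of g is (-20,14,-35)
reduced forms (-20, 14, -35) vs (-20, 14, -35) ⇒ equivalent

yes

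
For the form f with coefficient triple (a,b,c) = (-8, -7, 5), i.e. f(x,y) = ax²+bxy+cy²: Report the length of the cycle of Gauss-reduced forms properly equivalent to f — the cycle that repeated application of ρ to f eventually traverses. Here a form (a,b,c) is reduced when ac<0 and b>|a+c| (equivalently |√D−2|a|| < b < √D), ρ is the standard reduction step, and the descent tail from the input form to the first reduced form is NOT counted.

D = 209, ⌊√D⌋ = 14
descent: ρ → (5,7,-8)  [lands on river]
river: ρ → (-8,9,4)
river: ρ → (4,7,-10)
river: ρ → (-10,13,1)
river: ρ → (1,13,-10)
river: ρ → (-10,7,4)
river: ρ → (4,9,-8)
river: ρ → (-8,7,5)
river: ρ → (5,13,-2)
river: ρ → (-2,11,11)
river: ρ → (11,11,-2)
river: ρ → (-2,13,5)
ρ-cycle length = 12 (tail of 1 descent step not counted)

12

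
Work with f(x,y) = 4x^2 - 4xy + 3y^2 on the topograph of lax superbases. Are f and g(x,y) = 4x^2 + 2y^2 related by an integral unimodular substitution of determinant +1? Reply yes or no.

D₁ = -32, D₂ = -32
f: translate: b→4 (≡-4 mod 8), so (4,-4,3)→(4,4,3)
f: flip: (4,4,3)→(3,-4,4)
f: translate: b→2 (≡-4 mod 6), so (3,-4,4)→(3,2,3)
f: reduced (well bottom): (3,2,3) with a≤c, −a<b≤a
g: flip: (4,0,2)→(2,0,4)
g: reduced (well bottom): (2,0,4) with a≤c, −a<b≤a
reduced forms (3, 2, 3) vs (2, 0, 4) ⇒ inequivalent

no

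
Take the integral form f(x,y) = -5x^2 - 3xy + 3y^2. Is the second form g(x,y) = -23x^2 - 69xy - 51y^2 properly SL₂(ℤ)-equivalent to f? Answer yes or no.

D₁ = 69, D₂ = 69
river cycle of f (length 4): (3, 3, -5), (-5, 7, 1), (1, 7, -5), (-5, 3, 3)
river cycle of g (length 4): (-5, 3, 3), (3, 3, -5), (-5, 7, 1), (1, 7, -5)
cycles coincide ⇒ equivalent

yes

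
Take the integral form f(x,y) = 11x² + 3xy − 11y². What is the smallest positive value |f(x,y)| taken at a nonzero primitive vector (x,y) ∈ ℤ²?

river: ρ → (-11,19,3)
river: ρ → (3,17,-17)
river: ρ → (-17,17,3)
river: ρ → (3,19,-11)
river: ρ → (-11,3,11)
river: ρ → (11,19,-3)
river: ρ → (-3,17,17)
river: ρ → (17,17,-3)
river: ρ → (-3,19,11)
river: ρ → (11,3,-11)
closes: descent 0, river 10
min |a| on river = 3

3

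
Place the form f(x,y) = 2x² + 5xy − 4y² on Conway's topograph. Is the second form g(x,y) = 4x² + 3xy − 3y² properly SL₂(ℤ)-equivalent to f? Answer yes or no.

D₁ = 57, D₂ = 57
river cycle of f (length 6): (-4, 3, 3), (3, 3, -4), (-4, 5, 2), (2, 7, -1), (-1, 7, 2), (2, 5, -4)
river cycle of g (length 6): (-3, 3, 4), (4, 5, -2), (-2, 7, 1), (1, 7, -2), (-2, 5, 4), (4, 3, -3)
cycles differ ⇒ inequivalent

no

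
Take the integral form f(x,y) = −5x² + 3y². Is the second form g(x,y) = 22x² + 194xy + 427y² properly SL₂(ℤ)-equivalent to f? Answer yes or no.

D₁ = 60, D₂ = 60
river cycle of f (length 2): (3, 6, -2), (-2, 6, 3)
river cycle of g (length 2): (3, 6, -2), (-2, 6, 3)
cycles coincide ⇒ equivalent

yes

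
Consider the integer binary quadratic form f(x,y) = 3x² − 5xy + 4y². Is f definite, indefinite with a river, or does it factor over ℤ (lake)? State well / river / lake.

D = b²−4ac = (-5)² − 4·3·4 = -23
D < 0 ⇒ definite ⇒ every region one sign ⇒ single well

well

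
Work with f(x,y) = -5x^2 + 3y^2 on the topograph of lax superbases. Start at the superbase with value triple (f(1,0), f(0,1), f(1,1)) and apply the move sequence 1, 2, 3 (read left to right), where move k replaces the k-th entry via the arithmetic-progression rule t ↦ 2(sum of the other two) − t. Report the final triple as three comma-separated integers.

start (-5,3,-2) = (f(1,0),f(0,1),f(1,1))
replace slot 1: 2·(3+(-2)) − (-5) = 7 → (7,3,-2)
replace slot 2: 2·(7+(-2)) − 3 = 7 → (7,7,-2)
replace slot 3: 2·(7+7) − (-2) = 30 → (7,7,30)

7,7,30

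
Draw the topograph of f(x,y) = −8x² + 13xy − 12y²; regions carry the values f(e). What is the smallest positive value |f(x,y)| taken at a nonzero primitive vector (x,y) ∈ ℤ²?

translate: b→3 (≡-13 mod 16), so (8,-13,12)→(8,3,7)
flip: (8,3,7)→(7,-3,8)
reduced (well bottom): (7,-3,8) with a≤c, −a<b≤a
well minimum |f| = |-7| = 7 (negative-definite)

7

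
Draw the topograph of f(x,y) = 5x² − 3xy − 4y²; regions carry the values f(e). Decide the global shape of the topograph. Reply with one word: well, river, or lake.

D = b²−4ac = (-3)² − 4·5·(-4) = 89
D > 0 non-square ⇒ indefinite ⇒ periodic river

river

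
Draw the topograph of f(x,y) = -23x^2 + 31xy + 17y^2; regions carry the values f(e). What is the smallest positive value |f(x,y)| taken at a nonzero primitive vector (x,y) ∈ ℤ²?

river: ρ → (17,37,-17)
river: ρ → (-17,31,23)
river: ρ → (23,15,-25)
river: ρ → (-25,35,13)
river: ρ → (13,43,-13)
river: ρ → (-13,35,25)
river: ρ → (25,15,-23)
river: ρ → (-23,31,17)
closes: descent 0, river 8
min |a| on river = 13

13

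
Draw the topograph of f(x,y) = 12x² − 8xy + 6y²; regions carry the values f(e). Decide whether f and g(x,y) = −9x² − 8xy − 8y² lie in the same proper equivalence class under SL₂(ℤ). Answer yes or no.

D₁ = -224, D₂ = -224
f: flip: (12,-8,6)→(6,8,12)
f: translate: b→-4 (≡8 mod 12), so (6,8,12)→(6,-4,10)
f: reduced (well bottom): (6,-4,10) with a≤c, −a<b≤a
g is negative-definite; reduce −g:
−g: flip: (9,8,8)→(8,-8,9)
−g: translate: b→8 (≡-8 mod 16), so (8,-8,9)→(8,8,9)
−g: reduced (well bottom): (8,8,9) with a≤c, −a<b≤a
flip sign back: reduced form of g is (-8,-8,-9)
reduced forms (6, -4, 10) vs (-8, -8, -9) ⇒ inequivalent

no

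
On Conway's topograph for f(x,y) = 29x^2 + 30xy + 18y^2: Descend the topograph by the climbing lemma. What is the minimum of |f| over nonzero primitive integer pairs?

translate: b→-28 (≡30 mod 58), so (29,30,18)→(29,-28,17)
flip: (29,-28,17)→(17,28,29)
translate: b→-6 (≡28 mod 34), so (17,28,29)→(17,-6,18)
reduced (well bottom): (17,-6,18) with a≤c, −a<b≤a
well minimum = a = 17

17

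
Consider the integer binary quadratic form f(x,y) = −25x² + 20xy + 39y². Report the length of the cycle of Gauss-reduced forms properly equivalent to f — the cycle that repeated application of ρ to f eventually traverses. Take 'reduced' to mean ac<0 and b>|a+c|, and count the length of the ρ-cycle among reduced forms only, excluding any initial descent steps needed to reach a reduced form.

D = 4300, ⌊√D⌋ = 65
river: ρ → (39,58,-6)
river: ρ → (-6,62,19)
river: ρ → (19,52,-21)
river: ρ → (-21,32,39)
river: ρ → (39,46,-14)
river: ρ → (-14,38,51)
river: ρ → (51,64,-1)
river: ρ → (-1,64,51)
river: ρ → (51,38,-14)
river: ρ → (-14,46,39)
river: ρ → (39,32,-21)
river: ρ → (-21,52,19)
river: ρ → (19,62,-6)
river: ρ → (-6,58,39)
river: ρ → (39,20,-25)
river: ρ → (-25,30,34)
river: ρ → (34,38,-21)
river: ρ → (-21,46,26)
river: ρ → (26,58,-9)
river: ρ → (-9,50,50)
river: ρ → (50,50,-9)
river: ρ → (-9,58,26)
river: ρ → (26,46,-21)
river: ρ → (-21,38,34)
river: ρ → (34,30,-25)
river: ρ → (-25,20,39)
ρ-cycle length = 26 (tail of 0 descent steps not counted)

26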